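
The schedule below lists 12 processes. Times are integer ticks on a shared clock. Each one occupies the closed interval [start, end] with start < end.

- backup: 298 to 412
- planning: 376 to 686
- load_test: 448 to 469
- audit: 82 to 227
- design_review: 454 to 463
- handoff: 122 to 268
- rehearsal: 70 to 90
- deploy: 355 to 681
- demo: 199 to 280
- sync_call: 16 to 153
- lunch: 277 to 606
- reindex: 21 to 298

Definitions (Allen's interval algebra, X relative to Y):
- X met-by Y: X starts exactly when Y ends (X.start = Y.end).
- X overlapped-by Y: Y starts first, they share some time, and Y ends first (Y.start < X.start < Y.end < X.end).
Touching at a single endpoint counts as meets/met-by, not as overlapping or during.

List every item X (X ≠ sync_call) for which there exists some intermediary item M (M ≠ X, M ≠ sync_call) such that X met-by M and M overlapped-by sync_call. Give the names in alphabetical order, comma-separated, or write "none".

backup

Target sync_call = [16, 153].
Intermediaries M with M overlapped-by sync_call: audit, handoff, reindex.
Via audit — items with X met-by audit: none.
Via handoff — items with X met-by handoff: none.
Via reindex — items with X met-by reindex: backup.
Union: backup.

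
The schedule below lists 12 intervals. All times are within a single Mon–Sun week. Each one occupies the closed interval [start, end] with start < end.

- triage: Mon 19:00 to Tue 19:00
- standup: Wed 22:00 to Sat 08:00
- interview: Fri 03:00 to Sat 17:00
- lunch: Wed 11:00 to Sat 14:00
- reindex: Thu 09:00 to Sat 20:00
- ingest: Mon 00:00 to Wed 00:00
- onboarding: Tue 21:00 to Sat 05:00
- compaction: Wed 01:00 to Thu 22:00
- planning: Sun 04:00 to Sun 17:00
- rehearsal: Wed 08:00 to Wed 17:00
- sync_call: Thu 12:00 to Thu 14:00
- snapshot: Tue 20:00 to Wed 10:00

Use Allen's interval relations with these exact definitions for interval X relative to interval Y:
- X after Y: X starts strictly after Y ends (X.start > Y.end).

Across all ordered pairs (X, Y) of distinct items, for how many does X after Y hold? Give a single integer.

38

Checking all 132 ordered pairs for relation 'after'; matching pairs in alphabetical order:
(compaction, ingest): compaction after ingest ✓
(compaction, triage): compaction after triage ✓
(interview, compaction): interview after compaction ✓
(interview, ingest): interview after ingest ✓
(interview, rehearsal): interview after rehearsal ✓
(interview, snapshot): interview after snapshot ✓
(interview, sync_call): interview after sync_call ✓
(interview, triage): interview after triage ✓
(lunch, ingest): lunch after ingest ✓
(lunch, snapshot): lunch after snapshot ✓
(lunch, triage): lunch after triage ✓
(onboarding, triage): onboarding after triage ✓
(planning, compaction): planning after compaction ✓
(planning, ingest): planning after ingest ✓
(planning, interview): planning after interview ✓
(planning, lunch): planning after lunch ✓
(planning, onboarding): planning after onboarding ✓
(planning, rehearsal): planning after rehearsal ✓
(planning, reindex): planning after reindex ✓
(planning, snapshot): planning after snapshot ✓
(planning, standup): planning after standup ✓
(planning, sync_call): planning after sync_call ✓
(planning, triage): planning after triage ✓
(rehearsal, ingest): rehearsal after ingest ✓
... plus 14 further pairs not listed.
Count: 38.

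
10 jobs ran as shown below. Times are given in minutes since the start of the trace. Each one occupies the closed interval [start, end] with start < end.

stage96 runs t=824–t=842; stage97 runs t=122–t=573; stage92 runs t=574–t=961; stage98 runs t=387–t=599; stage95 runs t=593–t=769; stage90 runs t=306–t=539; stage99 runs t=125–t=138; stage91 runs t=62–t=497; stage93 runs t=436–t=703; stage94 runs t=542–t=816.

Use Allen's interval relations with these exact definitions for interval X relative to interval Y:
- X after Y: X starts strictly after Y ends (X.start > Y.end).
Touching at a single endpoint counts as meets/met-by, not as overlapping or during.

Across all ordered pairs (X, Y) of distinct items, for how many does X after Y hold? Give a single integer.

Checking all 90 ordered pairs for relation 'after'; matching pairs in alphabetical order:
(stage90, stage99): stage90 after stage99 ✓
(stage92, stage90): stage92 after stage90 ✓
(stage92, stage91): stage92 after stage91 ✓
(stage92, stage97): stage92 after stage97 ✓
(stage92, stage99): stage92 after stage99 ✓
(stage93, stage99): stage93 after stage99 ✓
(stage94, stage90): stage94 after stage90 ✓
(stage94, stage91): stage94 after stage91 ✓
(stage94, stage99): stage94 after stage99 ✓
(stage95, stage90): stage95 after stage90 ✓
(stage95, stage91): stage95 after stage91 ✓
(stage95, stage97): stage95 after stage97 ✓
(stage95, stage99): stage95 after stage99 ✓
(stage96, stage90): stage96 after stage90 ✓
(stage96, stage91): stage96 after stage91 ✓
(stage96, stage93): stage96 after stage93 ✓
(stage96, stage94): stage96 after stage94 ✓
(stage96, stage95): stage96 after stage95 ✓
(stage96, stage97): stage96 after stage97 ✓
(stage96, stage98): stage96 after stage98 ✓
(stage96, stage99): stage96 after stage99 ✓
(stage98, stage99): stage98 after stage99 ✓
Count: 22.

22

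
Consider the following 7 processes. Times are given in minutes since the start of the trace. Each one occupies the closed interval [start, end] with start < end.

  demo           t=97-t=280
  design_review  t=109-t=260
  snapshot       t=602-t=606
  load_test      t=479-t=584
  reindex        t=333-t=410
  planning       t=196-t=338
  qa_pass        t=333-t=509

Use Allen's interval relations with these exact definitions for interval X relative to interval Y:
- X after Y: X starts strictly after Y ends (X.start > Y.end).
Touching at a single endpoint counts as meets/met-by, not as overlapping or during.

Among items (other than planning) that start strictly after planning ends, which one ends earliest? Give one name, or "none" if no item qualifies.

load_test

Target planning = [t=196, t=338].
demo [t=97, t=280] → overlaps → excluded.
design_review [t=109, t=260] → overlaps → excluded.
load_test [t=479, t=584] → after → candidate.
qa_pass [t=333, t=509] → overlapped-by → excluded.
reindex [t=333, t=410] → overlapped-by → excluded.
snapshot [t=602, t=606] → after → candidate.
Among candidates, earliest end is t=584 → load_test.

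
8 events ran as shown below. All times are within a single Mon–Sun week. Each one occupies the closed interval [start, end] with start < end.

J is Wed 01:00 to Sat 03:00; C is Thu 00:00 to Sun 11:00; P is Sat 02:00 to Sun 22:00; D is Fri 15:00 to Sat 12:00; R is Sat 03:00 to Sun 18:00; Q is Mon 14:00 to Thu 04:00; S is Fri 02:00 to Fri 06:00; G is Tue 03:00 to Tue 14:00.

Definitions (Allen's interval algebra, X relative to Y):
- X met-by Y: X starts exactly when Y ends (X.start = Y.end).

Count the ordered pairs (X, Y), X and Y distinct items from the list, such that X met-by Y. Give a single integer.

Checking all 56 ordered pairs for relation 'met-by'; matching pairs in alphabetical order:
(R, J): R met-by J ✓
Count: 1.

1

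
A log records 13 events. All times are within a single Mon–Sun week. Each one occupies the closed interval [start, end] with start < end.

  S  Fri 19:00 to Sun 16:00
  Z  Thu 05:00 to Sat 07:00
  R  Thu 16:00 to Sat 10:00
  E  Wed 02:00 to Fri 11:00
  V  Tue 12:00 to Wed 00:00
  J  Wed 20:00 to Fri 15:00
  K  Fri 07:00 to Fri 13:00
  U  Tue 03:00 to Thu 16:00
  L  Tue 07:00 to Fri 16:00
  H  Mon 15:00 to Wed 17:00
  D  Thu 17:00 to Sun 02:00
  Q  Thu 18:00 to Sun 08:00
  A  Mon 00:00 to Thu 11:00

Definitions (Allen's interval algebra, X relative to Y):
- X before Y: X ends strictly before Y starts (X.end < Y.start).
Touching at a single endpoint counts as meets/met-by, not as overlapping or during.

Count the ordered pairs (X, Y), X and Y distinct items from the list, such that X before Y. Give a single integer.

Checking all 156 ordered pairs for relation 'before'; matching pairs in alphabetical order:
(A, D): A before D ✓
(A, K): A before K ✓
(A, Q): A before Q ✓
(A, R): A before R ✓
(A, S): A before S ✓
(E, S): E before S ✓
(H, D): H before D ✓
(H, J): H before J ✓
(H, K): H before K ✓
(H, Q): H before Q ✓
(H, R): H before R ✓
(H, S): H before S ✓
(H, Z): H before Z ✓
(J, S): J before S ✓
(K, S): K before S ✓
(L, S): L before S ✓
(U, D): U before D ✓
(U, K): U before K ✓
(U, Q): U before Q ✓
(U, S): U before S ✓
(V, D): V before D ✓
(V, E): V before E ✓
(V, J): V before J ✓
(V, K): V before K ✓
... plus 4 further pairs not listed.
Count: 28.

28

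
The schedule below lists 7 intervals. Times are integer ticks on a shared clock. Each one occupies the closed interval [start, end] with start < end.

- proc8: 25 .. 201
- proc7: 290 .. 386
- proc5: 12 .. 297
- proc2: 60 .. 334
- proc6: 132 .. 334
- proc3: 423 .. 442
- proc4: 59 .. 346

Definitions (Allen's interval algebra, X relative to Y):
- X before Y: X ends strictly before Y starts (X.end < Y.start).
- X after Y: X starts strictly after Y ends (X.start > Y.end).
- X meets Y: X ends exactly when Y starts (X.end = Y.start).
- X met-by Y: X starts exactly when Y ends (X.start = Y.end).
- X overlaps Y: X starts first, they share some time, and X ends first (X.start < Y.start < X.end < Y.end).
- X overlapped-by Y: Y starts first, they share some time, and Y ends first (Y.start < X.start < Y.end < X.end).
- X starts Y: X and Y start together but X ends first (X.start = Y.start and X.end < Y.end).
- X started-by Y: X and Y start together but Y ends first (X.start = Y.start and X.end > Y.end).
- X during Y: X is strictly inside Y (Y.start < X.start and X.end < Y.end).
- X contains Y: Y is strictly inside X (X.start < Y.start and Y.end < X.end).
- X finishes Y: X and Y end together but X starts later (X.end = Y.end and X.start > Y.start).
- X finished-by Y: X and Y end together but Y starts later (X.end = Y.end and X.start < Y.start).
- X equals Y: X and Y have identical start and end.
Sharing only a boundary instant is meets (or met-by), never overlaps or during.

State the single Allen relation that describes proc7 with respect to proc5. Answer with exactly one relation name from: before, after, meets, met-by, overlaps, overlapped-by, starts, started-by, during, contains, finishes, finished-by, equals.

proc7 = [290, 386]; proc5 = [12, 297].
Compare endpoints: proc7.start > proc5.start, proc7.start < proc5.end, proc7.end > proc5.start, proc7.end > proc5.end.
That pattern is 'overlapped-by'.

overlapped-by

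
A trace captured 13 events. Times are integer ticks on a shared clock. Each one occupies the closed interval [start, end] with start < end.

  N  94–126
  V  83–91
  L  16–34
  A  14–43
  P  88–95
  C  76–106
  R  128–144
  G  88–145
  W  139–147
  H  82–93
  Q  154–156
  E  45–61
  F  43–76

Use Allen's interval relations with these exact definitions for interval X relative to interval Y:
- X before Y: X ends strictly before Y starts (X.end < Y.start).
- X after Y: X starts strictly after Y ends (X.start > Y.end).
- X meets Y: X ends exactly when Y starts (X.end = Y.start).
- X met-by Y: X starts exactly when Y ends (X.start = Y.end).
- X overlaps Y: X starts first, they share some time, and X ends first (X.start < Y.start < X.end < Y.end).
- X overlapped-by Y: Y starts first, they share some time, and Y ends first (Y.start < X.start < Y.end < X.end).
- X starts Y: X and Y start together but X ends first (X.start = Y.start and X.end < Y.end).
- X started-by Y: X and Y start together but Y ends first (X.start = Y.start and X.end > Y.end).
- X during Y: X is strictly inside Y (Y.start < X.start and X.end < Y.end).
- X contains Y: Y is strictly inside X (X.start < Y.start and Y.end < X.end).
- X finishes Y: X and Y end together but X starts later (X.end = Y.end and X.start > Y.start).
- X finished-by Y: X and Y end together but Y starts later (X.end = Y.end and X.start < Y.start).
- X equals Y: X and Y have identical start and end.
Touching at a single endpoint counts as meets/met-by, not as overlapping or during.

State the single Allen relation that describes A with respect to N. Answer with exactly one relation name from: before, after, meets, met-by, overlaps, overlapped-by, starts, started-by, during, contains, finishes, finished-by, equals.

before

A = [14, 43]; N = [94, 126].
Compare endpoints: A.start < N.start, A.start < N.end, A.end < N.start, A.end < N.end.
That pattern is 'before'.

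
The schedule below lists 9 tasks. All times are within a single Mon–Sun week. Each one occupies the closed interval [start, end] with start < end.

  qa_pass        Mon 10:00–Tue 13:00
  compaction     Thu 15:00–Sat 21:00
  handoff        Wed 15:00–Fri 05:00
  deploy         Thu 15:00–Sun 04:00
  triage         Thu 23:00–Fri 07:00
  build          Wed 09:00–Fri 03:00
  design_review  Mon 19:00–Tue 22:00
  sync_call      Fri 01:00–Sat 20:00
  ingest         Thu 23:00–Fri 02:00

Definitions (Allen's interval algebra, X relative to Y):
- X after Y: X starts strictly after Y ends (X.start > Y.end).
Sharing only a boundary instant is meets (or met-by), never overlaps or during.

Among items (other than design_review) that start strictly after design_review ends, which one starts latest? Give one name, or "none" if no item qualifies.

Target design_review = [Mon 19:00, Tue 22:00].
build [Wed 09:00, Fri 03:00] → after → candidate.
compaction [Thu 15:00, Sat 21:00] → after → candidate.
deploy [Thu 15:00, Sun 04:00] → after → candidate.
handoff [Wed 15:00, Fri 05:00] → after → candidate.
ingest [Thu 23:00, Fri 02:00] → after → candidate.
qa_pass [Mon 10:00, Tue 13:00] → overlaps → excluded.
sync_call [Fri 01:00, Sat 20:00] → after → candidate.
triage [Thu 23:00, Fri 07:00] → after → candidate.
Among candidates, latest start is Fri 01:00 → sync_call.

sync_call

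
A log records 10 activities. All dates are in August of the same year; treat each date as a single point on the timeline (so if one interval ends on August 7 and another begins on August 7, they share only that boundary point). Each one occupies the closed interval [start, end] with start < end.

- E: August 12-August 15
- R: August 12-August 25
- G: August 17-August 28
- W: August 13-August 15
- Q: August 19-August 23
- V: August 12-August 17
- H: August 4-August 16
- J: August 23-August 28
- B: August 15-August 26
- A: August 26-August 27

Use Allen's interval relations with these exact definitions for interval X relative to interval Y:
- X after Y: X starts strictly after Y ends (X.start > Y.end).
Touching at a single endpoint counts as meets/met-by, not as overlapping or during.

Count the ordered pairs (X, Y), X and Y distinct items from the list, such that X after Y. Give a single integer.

17

Checking all 90 ordered pairs for relation 'after'; matching pairs in alphabetical order:
(A, E): A after E ✓
(A, H): A after H ✓
(A, Q): A after Q ✓
(A, R): A after R ✓
(A, V): A after V ✓
(A, W): A after W ✓
(G, E): G after E ✓
(G, H): G after H ✓
(G, W): G after W ✓
(J, E): J after E ✓
(J, H): J after H ✓
(J, V): J after V ✓
(J, W): J after W ✓
(Q, E): Q after E ✓
(Q, H): Q after H ✓
(Q, V): Q after V ✓
(Q, W): Q after W ✓
Count: 17.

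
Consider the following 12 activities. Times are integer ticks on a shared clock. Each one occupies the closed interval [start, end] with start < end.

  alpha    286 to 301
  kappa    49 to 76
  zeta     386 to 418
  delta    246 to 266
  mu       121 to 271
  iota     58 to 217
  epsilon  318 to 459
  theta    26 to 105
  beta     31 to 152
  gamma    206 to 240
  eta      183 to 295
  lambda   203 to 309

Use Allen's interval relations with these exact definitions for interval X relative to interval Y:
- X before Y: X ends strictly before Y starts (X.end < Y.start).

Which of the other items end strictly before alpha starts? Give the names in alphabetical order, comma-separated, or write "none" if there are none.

beta, delta, gamma, iota, kappa, mu, theta

Target alpha = [286, 301].
beta [31, 152] → before → yes.
delta [246, 266] → before → yes.
epsilon [318, 459] → after → no.
eta [183, 295] → overlaps → no.
gamma [206, 240] → before → yes.
iota [58, 217] → before → yes.
kappa [49, 76] → before → yes.
lambda [203, 309] → contains → no.
mu [121, 271] → before → yes.
theta [26, 105] → before → yes.
zeta [386, 418] → after → no.
Result: beta, delta, gamma, iota, kappa, mu, theta.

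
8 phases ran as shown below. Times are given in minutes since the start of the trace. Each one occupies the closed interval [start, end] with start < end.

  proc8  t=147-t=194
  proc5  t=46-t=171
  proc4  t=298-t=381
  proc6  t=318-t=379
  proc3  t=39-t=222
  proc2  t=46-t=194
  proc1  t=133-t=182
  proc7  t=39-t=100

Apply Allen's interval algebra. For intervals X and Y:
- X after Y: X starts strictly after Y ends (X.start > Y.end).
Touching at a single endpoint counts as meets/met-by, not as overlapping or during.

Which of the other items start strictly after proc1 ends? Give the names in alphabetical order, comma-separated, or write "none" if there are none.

proc4, proc6

Target proc1 = [t=133, t=182].
proc2 [t=46, t=194] → contains → no.
proc3 [t=39, t=222] → contains → no.
proc4 [t=298, t=381] → after → yes.
proc5 [t=46, t=171] → overlaps → no.
proc6 [t=318, t=379] → after → yes.
proc7 [t=39, t=100] → before → no.
proc8 [t=147, t=194] → overlapped-by → no.
Result: proc4, proc6.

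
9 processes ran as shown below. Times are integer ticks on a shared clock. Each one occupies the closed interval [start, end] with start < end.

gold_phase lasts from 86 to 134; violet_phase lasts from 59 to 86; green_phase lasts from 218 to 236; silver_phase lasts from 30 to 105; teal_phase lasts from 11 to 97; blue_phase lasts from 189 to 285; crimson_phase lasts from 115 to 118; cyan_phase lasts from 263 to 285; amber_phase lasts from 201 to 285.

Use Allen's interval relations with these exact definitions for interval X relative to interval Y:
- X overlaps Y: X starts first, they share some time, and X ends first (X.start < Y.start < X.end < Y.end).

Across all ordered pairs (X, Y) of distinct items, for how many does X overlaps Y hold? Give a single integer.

Checking all 72 ordered pairs for relation 'overlaps'; matching pairs in alphabetical order:
(silver_phase, gold_phase): silver_phase overlaps gold_phase ✓
(teal_phase, gold_phase): teal_phase overlaps gold_phase ✓
(teal_phase, silver_phase): teal_phase overlaps silver_phase ✓
Count: 3.

3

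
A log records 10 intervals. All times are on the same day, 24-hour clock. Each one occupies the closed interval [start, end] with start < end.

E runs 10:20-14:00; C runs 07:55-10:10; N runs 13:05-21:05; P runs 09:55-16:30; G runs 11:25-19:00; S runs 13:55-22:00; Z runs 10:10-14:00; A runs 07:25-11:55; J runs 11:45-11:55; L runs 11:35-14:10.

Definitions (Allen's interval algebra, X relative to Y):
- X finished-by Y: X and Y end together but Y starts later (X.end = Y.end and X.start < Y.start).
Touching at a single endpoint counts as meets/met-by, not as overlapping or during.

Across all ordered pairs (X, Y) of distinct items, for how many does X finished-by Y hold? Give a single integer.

2

Checking all 90 ordered pairs for relation 'finished-by'; matching pairs in alphabetical order:
(A, J): A finished-by J ✓
(Z, E): Z finished-by E ✓
Count: 2.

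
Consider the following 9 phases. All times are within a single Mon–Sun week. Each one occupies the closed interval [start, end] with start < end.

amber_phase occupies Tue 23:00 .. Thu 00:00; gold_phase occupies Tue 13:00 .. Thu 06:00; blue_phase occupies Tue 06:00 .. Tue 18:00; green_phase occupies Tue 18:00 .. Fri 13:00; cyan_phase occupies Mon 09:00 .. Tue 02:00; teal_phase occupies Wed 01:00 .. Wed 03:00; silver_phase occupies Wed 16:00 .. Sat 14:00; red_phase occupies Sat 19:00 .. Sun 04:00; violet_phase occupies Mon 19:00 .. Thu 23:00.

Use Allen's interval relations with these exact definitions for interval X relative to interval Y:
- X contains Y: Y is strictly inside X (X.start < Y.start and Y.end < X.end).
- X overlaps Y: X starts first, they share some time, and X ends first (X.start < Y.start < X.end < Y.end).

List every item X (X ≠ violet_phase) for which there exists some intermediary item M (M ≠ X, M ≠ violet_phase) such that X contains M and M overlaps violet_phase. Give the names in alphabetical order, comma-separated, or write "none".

none

Target violet_phase = [Mon 19:00, Thu 23:00].
Intermediaries M with M overlaps violet_phase: cyan_phase.
Via cyan_phase — items with X contains cyan_phase: none.
Union: none.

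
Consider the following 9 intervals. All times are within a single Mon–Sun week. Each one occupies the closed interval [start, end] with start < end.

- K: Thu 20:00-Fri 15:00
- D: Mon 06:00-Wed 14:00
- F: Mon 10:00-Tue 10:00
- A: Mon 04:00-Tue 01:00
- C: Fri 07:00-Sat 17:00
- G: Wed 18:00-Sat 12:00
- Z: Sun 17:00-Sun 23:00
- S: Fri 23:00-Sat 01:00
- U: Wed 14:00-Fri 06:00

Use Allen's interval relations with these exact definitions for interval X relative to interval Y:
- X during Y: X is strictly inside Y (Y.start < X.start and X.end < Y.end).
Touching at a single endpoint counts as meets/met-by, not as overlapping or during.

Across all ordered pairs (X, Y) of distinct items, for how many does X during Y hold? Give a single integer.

4

Checking all 72 ordered pairs for relation 'during'; matching pairs in alphabetical order:
(F, D): F during D ✓
(K, G): K during G ✓
(S, C): S during C ✓
(S, G): S during G ✓
Count: 4.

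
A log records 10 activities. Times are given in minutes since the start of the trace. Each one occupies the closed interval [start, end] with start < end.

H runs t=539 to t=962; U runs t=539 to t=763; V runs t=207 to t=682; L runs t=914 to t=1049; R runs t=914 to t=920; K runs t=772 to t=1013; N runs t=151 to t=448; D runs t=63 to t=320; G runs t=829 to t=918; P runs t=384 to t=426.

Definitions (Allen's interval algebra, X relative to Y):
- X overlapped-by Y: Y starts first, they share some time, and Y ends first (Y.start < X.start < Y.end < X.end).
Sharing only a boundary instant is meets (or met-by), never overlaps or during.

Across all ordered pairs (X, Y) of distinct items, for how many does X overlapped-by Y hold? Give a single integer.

Checking all 90 ordered pairs for relation 'overlapped-by'; matching pairs in alphabetical order:
(H, V): H overlapped-by V ✓
(K, H): K overlapped-by H ✓
(L, G): L overlapped-by G ✓
(L, H): L overlapped-by H ✓
(L, K): L overlapped-by K ✓
(N, D): N overlapped-by D ✓
(R, G): R overlapped-by G ✓
(U, V): U overlapped-by V ✓
(V, D): V overlapped-by D ✓
(V, N): V overlapped-by N ✓
Count: 10.

10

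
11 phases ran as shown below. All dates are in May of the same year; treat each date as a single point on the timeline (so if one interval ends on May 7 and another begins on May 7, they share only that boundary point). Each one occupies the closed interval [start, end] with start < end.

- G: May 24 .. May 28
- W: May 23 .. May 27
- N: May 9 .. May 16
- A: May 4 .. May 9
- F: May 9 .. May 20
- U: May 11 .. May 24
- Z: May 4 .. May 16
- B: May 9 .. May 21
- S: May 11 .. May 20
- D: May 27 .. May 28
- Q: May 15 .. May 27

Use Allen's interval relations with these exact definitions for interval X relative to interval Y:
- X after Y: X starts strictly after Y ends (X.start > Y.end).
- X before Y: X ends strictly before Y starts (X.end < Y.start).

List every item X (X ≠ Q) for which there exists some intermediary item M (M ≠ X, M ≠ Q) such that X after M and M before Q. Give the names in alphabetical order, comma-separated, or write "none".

D, G, S, U, W

Target Q = [May 15, May 27].
Intermediaries M with M before Q: A.
Via A — items with X after A: D, G, S, U, W.
Union: D, G, S, U, W.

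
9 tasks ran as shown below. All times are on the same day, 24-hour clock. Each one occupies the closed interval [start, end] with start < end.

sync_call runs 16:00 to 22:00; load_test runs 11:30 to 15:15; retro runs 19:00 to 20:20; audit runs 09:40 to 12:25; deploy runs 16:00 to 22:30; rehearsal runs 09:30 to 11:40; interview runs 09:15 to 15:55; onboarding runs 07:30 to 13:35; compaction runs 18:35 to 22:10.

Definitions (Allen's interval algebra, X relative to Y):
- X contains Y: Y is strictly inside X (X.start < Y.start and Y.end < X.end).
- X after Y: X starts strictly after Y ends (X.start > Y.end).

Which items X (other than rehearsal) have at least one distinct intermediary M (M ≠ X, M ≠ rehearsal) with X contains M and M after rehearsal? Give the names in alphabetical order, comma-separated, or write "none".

compaction, deploy, sync_call

Target rehearsal = [09:30, 11:40].
Intermediaries M with M after rehearsal: compaction, deploy, retro, sync_call.
Via compaction — items with X contains compaction: deploy.
Via deploy — items with X contains deploy: none.
Via retro — items with X contains retro: compaction, deploy, sync_call.
Via sync_call — items with X contains sync_call: none.
Union: compaction, deploy, sync_call.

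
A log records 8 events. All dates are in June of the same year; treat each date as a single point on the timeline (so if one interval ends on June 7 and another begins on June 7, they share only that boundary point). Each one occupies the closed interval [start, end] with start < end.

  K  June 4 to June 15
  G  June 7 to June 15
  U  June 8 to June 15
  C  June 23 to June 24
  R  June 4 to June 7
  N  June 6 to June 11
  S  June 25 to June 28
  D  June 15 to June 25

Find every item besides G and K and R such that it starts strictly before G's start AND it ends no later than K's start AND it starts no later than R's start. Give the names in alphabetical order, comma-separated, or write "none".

none

Conditions: its start is strictly before G's start (X.start < June 7) AND its end is no later than K's start (X.end <= June 4) AND its start is no later than R's start (X.start <= June 4).
C: start June 23 < June 7? ✗; end June 24 <= June 4? ✗; start June 23 <= June 4? ✗ → no.
D: start June 15 < June 7? ✗; end June 25 <= June 4? ✗; start June 15 <= June 4? ✗ → no.
N: start June 6 < June 7? ✓; end June 11 <= June 4? ✗; start June 6 <= June 4? ✗ → no.
S: start June 25 < June 7? ✗; end June 28 <= June 4? ✗; start June 25 <= June 4? ✗ → no.
U: start June 8 < June 7? ✗; end June 15 <= June 4? ✗; start June 8 <= June 4? ✗ → no.
Result: none.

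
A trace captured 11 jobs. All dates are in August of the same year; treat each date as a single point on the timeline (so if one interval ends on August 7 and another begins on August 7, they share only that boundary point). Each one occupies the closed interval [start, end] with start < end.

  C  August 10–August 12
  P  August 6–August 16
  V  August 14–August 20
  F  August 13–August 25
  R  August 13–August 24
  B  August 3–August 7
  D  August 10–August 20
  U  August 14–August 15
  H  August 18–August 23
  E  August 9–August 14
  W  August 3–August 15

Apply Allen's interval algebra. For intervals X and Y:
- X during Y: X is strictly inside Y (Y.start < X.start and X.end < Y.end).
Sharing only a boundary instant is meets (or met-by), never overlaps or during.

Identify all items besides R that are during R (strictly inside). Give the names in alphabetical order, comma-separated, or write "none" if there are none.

H, U, V

Target R = [August 13, August 24].
B [August 3, August 7] → before → no.
C [August 10, August 12] → before → no.
D [August 10, August 20] → overlaps → no.
E [August 9, August 14] → overlaps → no.
F [August 13, August 25] → started-by → no.
H [August 18, August 23] → during → yes.
P [August 6, August 16] → overlaps → no.
U [August 14, August 15] → during → yes.
V [August 14, August 20] → during → yes.
W [August 3, August 15] → overlaps → no.
Result: H, U, V.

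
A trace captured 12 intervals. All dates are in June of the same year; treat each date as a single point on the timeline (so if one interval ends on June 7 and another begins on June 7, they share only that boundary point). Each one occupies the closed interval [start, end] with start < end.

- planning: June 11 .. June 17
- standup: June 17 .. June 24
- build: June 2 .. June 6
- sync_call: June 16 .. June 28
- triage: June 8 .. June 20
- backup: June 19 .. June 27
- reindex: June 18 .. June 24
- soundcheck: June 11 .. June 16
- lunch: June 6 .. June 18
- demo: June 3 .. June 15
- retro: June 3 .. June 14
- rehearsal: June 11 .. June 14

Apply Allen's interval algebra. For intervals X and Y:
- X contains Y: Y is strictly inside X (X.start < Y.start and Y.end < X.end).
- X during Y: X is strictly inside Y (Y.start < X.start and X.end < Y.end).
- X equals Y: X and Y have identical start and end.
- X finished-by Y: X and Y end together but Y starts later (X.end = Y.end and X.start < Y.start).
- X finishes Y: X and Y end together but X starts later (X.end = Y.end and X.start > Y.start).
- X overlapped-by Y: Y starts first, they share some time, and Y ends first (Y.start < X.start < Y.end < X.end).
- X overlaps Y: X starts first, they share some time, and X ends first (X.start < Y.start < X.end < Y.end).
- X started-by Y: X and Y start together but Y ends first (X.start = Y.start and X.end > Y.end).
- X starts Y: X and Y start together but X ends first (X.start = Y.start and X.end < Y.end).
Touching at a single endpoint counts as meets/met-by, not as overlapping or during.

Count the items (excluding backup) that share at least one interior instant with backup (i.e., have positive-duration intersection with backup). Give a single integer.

4

Target backup = [June 19, June 27].
build [June 2, June 6] → before → no.
demo [June 3, June 15] → before → no.
lunch [June 6, June 18] → before → no.
planning [June 11, June 17] → before → no.
rehearsal [June 11, June 14] → before → no.
reindex [June 18, June 24] → overlaps → counts.
retro [June 3, June 14] → before → no.
soundcheck [June 11, June 16] → before → no.
standup [June 17, June 24] → overlaps → counts.
sync_call [June 16, June 28] → contains → counts.
triage [June 8, June 20] → overlaps → counts.
Total: 4.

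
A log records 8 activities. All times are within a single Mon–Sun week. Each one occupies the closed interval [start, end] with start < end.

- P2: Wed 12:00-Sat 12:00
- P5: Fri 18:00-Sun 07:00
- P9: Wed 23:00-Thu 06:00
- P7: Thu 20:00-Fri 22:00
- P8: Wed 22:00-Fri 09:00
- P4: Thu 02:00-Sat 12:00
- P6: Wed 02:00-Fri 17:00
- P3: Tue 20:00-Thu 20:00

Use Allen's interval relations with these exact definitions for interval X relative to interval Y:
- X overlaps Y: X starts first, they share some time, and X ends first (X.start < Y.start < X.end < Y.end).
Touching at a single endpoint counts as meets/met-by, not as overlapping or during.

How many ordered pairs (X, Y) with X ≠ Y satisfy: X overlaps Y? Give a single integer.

Checking all 56 ordered pairs for relation 'overlaps'; matching pairs in alphabetical order:
(P2, P5): P2 overlaps P5 ✓
(P3, P2): P3 overlaps P2 ✓
(P3, P4): P3 overlaps P4 ✓
(P3, P6): P3 overlaps P6 ✓
(P3, P8): P3 overlaps P8 ✓
(P4, P5): P4 overlaps P5 ✓
(P6, P2): P6 overlaps P2 ✓
(P6, P4): P6 overlaps P4 ✓
(P6, P7): P6 overlaps P7 ✓
(P7, P5): P7 overlaps P5 ✓
(P8, P4): P8 overlaps P4 ✓
(P8, P7): P8 overlaps P7 ✓
(P9, P4): P9 overlaps P4 ✓
Count: 13.

13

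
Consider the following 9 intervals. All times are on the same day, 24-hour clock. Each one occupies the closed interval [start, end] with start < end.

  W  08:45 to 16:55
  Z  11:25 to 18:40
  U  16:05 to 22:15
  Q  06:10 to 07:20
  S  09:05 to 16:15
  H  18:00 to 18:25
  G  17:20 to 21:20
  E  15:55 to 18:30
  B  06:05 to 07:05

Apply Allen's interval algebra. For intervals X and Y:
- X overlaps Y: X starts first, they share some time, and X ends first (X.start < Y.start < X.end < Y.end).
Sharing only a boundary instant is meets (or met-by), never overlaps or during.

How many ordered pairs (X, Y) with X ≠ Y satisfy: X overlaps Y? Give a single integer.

11

Checking all 72 ordered pairs for relation 'overlaps'; matching pairs in alphabetical order:
(B, Q): B overlaps Q ✓
(E, G): E overlaps G ✓
(E, U): E overlaps U ✓
(S, E): S overlaps E ✓
(S, U): S overlaps U ✓
(S, Z): S overlaps Z ✓
(W, E): W overlaps E ✓
(W, U): W overlaps U ✓
(W, Z): W overlaps Z ✓
(Z, G): Z overlaps G ✓
(Z, U): Z overlaps U ✓
Count: 11.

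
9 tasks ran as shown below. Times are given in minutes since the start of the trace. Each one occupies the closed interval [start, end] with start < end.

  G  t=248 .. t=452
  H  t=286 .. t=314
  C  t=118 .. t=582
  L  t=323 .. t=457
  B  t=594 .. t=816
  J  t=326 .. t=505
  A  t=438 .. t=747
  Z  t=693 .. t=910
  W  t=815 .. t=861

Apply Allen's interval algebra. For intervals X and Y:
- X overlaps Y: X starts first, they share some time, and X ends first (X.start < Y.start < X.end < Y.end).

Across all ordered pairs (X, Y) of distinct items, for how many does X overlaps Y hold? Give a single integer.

Checking all 72 ordered pairs for relation 'overlaps'; matching pairs in alphabetical order:
(A, B): A overlaps B ✓
(A, Z): A overlaps Z ✓
(B, W): B overlaps W ✓
(B, Z): B overlaps Z ✓
(C, A): C overlaps A ✓
(G, A): G overlaps A ✓
(G, J): G overlaps J ✓
(G, L): G overlaps L ✓
(J, A): J overlaps A ✓
(L, A): L overlaps A ✓
(L, J): L overlaps J ✓
Count: 11.

11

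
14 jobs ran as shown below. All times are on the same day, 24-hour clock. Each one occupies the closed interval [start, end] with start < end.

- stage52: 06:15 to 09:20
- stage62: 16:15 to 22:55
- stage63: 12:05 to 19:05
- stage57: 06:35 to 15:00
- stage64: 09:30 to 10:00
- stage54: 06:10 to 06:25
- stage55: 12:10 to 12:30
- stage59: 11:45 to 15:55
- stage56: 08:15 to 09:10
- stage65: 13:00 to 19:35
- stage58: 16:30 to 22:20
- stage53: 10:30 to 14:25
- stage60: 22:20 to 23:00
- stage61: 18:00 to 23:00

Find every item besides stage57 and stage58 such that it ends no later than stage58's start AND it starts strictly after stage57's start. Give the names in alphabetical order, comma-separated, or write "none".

Conditions: its end is no later than stage58's start (X.end <= 16:30) AND its start is strictly after stage57's start (X.start > 06:35).
stage52: end 09:20 <= 16:30? ✓; start 06:15 > 06:35? ✗ → no.
stage53: end 14:25 <= 16:30? ✓; start 10:30 > 06:35? ✓ → yes.
stage54: end 06:25 <= 16:30? ✓; start 06:10 > 06:35? ✗ → no.
stage55: end 12:30 <= 16:30? ✓; start 12:10 > 06:35? ✓ → yes.
stage56: end 09:10 <= 16:30? ✓; start 08:15 > 06:35? ✓ → yes.
stage59: end 15:55 <= 16:30? ✓; start 11:45 > 06:35? ✓ → yes.
stage60: end 23:00 <= 16:30? ✗; start 22:20 > 06:35? ✓ → no.
stage61: end 23:00 <= 16:30? ✗; start 18:00 > 06:35? ✓ → no.
stage62: end 22:55 <= 16:30? ✗; start 16:15 > 06:35? ✓ → no.
stage63: end 19:05 <= 16:30? ✗; start 12:05 > 06:35? ✓ → no.
stage64: end 10:00 <= 16:30? ✓; start 09:30 > 06:35? ✓ → yes.
stage65: end 19:35 <= 16:30? ✗; start 13:00 > 06:35? ✓ → no.
Result: stage53, stage55, stage56, stage59, stage64.

stage53, stage55, stage56, stage59, stage64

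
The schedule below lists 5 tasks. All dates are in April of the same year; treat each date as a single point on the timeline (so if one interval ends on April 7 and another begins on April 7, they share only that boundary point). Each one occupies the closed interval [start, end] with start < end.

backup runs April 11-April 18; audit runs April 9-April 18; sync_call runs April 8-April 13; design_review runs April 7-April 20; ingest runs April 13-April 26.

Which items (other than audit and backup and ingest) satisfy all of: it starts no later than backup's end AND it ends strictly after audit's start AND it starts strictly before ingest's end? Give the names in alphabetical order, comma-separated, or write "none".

design_review, sync_call

Conditions: its start is no later than backup's end (X.start <= April 18) AND its end is strictly after audit's start (X.end > April 9) AND its start is strictly before ingest's end (X.start < April 26).
design_review: start April 7 <= April 18? ✓; end April 20 > April 9? ✓; start April 7 < April 26? ✓ → yes.
sync_call: start April 8 <= April 18? ✓; end April 13 > April 9? ✓; start April 8 < April 26? ✓ → yes.
Result: design_review, sync_call.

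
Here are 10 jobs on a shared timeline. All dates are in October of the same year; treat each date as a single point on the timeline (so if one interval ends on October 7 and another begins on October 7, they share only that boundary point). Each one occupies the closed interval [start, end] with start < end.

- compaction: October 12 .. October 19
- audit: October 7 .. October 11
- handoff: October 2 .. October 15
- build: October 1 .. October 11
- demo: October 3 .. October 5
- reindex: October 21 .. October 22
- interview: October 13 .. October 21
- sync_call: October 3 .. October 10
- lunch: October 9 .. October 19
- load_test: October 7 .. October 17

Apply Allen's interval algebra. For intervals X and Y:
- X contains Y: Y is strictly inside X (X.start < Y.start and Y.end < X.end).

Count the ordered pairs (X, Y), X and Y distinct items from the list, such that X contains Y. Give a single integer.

Checking all 90 ordered pairs for relation 'contains'; matching pairs in alphabetical order:
(build, demo): build contains demo ✓
(build, sync_call): build contains sync_call ✓
(handoff, audit): handoff contains audit ✓
(handoff, demo): handoff contains demo ✓
(handoff, sync_call): handoff contains sync_call ✓
Count: 5.

5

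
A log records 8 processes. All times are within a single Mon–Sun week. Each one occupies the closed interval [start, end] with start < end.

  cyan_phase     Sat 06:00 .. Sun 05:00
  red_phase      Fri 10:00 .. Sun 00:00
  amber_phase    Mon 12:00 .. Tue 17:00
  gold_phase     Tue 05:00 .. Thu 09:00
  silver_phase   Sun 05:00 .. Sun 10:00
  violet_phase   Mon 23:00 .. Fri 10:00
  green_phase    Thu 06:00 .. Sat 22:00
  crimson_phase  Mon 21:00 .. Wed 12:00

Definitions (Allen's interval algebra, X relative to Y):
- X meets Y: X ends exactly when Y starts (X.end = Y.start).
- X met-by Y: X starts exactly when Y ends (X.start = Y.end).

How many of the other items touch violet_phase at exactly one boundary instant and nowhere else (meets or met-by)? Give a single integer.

1

Target violet_phase = [Mon 23:00, Fri 10:00].
amber_phase [Mon 12:00, Tue 17:00] → overlaps → no.
crimson_phase [Mon 21:00, Wed 12:00] → overlaps → no.
cyan_phase [Sat 06:00, Sun 05:00] → after → no.
gold_phase [Tue 05:00, Thu 09:00] → during → no.
green_phase [Thu 06:00, Sat 22:00] → overlapped-by → no.
red_phase [Fri 10:00, Sun 00:00] → met-by → counts.
silver_phase [Sun 05:00, Sun 10:00] → after → no.
Total: 1.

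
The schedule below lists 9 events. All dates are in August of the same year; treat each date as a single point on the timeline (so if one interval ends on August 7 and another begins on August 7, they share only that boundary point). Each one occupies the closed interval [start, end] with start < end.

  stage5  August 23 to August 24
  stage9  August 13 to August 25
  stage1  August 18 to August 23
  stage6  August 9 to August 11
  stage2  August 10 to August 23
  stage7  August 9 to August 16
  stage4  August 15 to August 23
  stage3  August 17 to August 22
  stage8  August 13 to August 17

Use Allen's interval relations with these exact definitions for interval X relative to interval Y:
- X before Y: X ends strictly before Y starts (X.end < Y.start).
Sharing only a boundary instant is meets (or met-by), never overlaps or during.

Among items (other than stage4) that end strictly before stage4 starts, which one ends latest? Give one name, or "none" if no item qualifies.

Target stage4 = [August 15, August 23].
stage1 [August 18, August 23] → finishes → excluded.
stage2 [August 10, August 23] → finished-by → excluded.
stage3 [August 17, August 22] → during → excluded.
stage5 [August 23, August 24] → met-by → excluded.
stage6 [August 9, August 11] → before → candidate.
stage7 [August 9, August 16] → overlaps → excluded.
stage8 [August 13, August 17] → overlaps → excluded.
stage9 [August 13, August 25] → contains → excluded.
Among candidates, latest end is August 11 → stage6.

stage6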